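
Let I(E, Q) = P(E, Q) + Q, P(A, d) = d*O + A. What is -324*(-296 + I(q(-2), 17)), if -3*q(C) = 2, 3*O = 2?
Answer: 86940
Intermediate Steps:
O = 2/3 (O = (1/3)*2 = 2/3 ≈ 0.66667)
P(A, d) = A + 2*d/3 (P(A, d) = d*(2/3) + A = 2*d/3 + A = A + 2*d/3)
q(C) = -2/3 (q(C) = -1/3*2 = -2/3)
I(E, Q) = E + 5*Q/3 (I(E, Q) = (E + 2*Q/3) + Q = E + 5*Q/3)
-324*(-296 + I(q(-2), 17)) = -324*(-296 + (-2/3 + (5/3)*17)) = -324*(-296 + (-2/3 + 85/3)) = -324*(-296 + 83/3) = -324*(-805/3) = 86940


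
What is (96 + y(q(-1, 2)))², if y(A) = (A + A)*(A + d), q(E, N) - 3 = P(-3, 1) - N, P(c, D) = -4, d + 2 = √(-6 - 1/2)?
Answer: 15642 - 756*I*√26 ≈ 15642.0 - 3854.9*I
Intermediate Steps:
d = -2 + I*√26/2 (d = -2 + √(-6 - 1/2) = -2 + √(-6 - 1*½) = -2 + √(-6 - ½) = -2 + √(-13/2) = -2 + I*√26/2 ≈ -2.0 + 2.5495*I)
q(E, N) = -1 - N (q(E, N) = 3 + (-4 - N) = -1 - N)
y(A) = 2*A*(-2 + A + I*√26/2) (y(A) = (A + A)*(A + (-2 + I*√26/2)) = (2*A)*(-2 + A + I*√26/2) = 2*A*(-2 + A + I*√26/2))
(96 + y(q(-1, 2)))² = (96 + (-1 - 1*2)*(-4 + 2*(-1 - 1*2) + I*√26))² = (96 + (-1 - 2)*(-4 + 2*(-1 - 2) + I*√26))² = (96 - 3*(-4 + 2*(-3) + I*√26))² = (96 - 3*(-4 - 6 + I*√26))² = (96 - 3*(-10 + I*√26))² = (96 + (30 - 3*I*√26))² = (126 - 3*I*√26)²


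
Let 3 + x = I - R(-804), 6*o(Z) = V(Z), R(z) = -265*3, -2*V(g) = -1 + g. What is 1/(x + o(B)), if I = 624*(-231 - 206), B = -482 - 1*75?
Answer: -2/543699 ≈ -3.6785e-6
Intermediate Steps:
V(g) = ½ - g/2 (V(g) = -(-1 + g)/2 = ½ - g/2)
B = -557 (B = -482 - 75 = -557)
I = -272688 (I = 624*(-437) = -272688)
R(z) = -795
o(Z) = 1/12 - Z/12 (o(Z) = (½ - Z/2)/6 = 1/12 - Z/12)
x = -271896 (x = -3 + (-272688 - 1*(-795)) = -3 + (-272688 + 795) = -3 - 271893 = -271896)
1/(x + o(B)) = 1/(-271896 + (1/12 - 1/12*(-557))) = 1/(-271896 + (1/12 + 557/12)) = 1/(-271896 + 93/2) = 1/(-543699/2) = -2/543699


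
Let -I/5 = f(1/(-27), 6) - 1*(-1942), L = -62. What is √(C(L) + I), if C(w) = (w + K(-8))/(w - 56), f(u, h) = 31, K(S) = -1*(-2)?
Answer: I*√34338295/59 ≈ 99.32*I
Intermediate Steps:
K(S) = 2
I = -9865 (I = -5*(31 - 1*(-1942)) = -5*(31 + 1942) = -5*1973 = -9865)
C(w) = (2 + w)/(-56 + w) (C(w) = (w + 2)/(w - 56) = (2 + w)/(-56 + w))
√(C(L) + I) = √((2 - 62)/(-56 - 62) - 9865) = √(-60/(-118) - 9865) = √(-1/118*(-60) - 9865) = √(30/59 - 9865) = √(-582005/59) = I*√34338295/59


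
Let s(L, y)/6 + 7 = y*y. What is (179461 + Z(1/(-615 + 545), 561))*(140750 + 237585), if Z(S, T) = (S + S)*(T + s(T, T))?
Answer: 47478772490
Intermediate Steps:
s(L, y) = -42 + 6*y² (s(L, y) = -42 + 6*(y*y) = -42 + 6*y²)
Z(S, T) = 2*S*(-42 + T + 6*T²) (Z(S, T) = (S + S)*(T + (-42 + 6*T²)) = (2*S)*(-42 + T + 6*T²) = 2*S*(-42 + T + 6*T²))
(179461 + Z(1/(-615 + 545), 561))*(140750 + 237585) = (179461 + 2*(-42 + 561 + 6*561²)/(-615 + 545))*(140750 + 237585) = (179461 + 2*(-42 + 561 + 6*314721)/(-70))*378335 = (179461 + 2*(-1/70)*(-42 + 561 + 1888326))*378335 = (179461 + 2*(-1/70)*1888845)*378335 = (179461 - 53967)*378335 = 125494*378335 = 47478772490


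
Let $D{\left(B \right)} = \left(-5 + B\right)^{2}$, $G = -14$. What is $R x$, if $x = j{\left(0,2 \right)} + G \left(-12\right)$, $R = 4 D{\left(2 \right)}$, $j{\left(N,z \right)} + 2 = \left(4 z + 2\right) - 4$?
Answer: $6192$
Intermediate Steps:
$j{\left(N,z \right)} = -4 + 4 z$ ($j{\left(N,z \right)} = -2 + \left(\left(4 z + 2\right) - 4\right) = -2 + \left(\left(2 + 4 z\right) - 4\right) = -2 + \left(-2 + 4 z\right) = -4 + 4 z$)
$R = 36$ ($R = 4 \left(-5 + 2\right)^{2} = 4 \left(-3\right)^{2} = 4 \cdot 9 = 36$)
$x = 172$ ($x = \left(-4 + 4 \cdot 2\right) - -168 = \left(-4 + 8\right) + 168 = 4 + 168 = 172$)
$R x = 36 \cdot 172 = 6192$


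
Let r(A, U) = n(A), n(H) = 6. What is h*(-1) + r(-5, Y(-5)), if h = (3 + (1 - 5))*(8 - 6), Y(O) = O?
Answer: 8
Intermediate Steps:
r(A, U) = 6
h = -2 (h = (3 - 4)*2 = -1*2 = -2)
h*(-1) + r(-5, Y(-5)) = -2*(-1) + 6 = 2 + 6 = 8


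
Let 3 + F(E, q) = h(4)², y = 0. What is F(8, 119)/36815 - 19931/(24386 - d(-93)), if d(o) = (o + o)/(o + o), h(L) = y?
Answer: -146766584/179546755 ≈ -0.81743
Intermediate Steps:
h(L) = 0
F(E, q) = -3 (F(E, q) = -3 + 0² = -3 + 0 = -3)
d(o) = 1 (d(o) = (2*o)/((2*o)) = (2*o)*(1/(2*o)) = 1)
F(8, 119)/36815 - 19931/(24386 - d(-93)) = -3/36815 - 19931/(24386 - 1*1) = -3*1/36815 - 19931/(24386 - 1) = -3/36815 - 19931/24385 = -146766584/179546755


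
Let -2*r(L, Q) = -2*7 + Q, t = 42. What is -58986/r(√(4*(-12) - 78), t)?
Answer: 29493/7 ≈ 4213.3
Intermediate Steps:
r(L, Q) = 7 - Q/2 (r(L, Q) = -(-2*7 + Q)/2 = -(-14 + Q)/2 = 7 - Q/2)
-58986/r(√(4*(-12) - 78), t) = -58986/(7 - ½*42) = -58986/(7 - 21) = -58986/(-14) = -58986*(-1/14) = 29493/7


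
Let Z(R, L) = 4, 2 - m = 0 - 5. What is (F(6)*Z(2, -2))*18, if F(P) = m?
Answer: 504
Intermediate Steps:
m = 7 (m = 2 - (0 - 5) = 2 - 1*(-5) = 2 + 5 = 7)
F(P) = 7
(F(6)*Z(2, -2))*18 = (7*4)*18 = 28*18 = 504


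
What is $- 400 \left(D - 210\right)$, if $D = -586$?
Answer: $318400$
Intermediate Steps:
$- 400 \left(D - 210\right) = - 400 \left(-586 - 210\right) = \left(-400\right) \left(-796\right) = 318400$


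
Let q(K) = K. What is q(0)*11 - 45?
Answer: -45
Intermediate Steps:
q(0)*11 - 45 = 0*11 - 45 = 0 - 45 = -45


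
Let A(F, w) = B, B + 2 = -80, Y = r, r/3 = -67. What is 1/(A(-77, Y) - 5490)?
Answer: -1/5572 ≈ -0.00017947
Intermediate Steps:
r = -201 (r = 3*(-67) = -201)
Y = -201
B = -82 (B = -2 - 80 = -82)
A(F, w) = -82
1/(A(-77, Y) - 5490) = 1/(-82 - 5490) = 1/(-5572) = -1/5572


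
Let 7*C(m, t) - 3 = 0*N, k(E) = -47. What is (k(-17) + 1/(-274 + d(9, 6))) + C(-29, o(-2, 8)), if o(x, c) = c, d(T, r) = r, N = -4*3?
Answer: -87375/1876 ≈ -46.575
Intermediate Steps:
N = -12
C(m, t) = 3/7 (C(m, t) = 3/7 + (0*(-12))/7 = 3/7 + (1/7)*0 = 3/7 + 0 = 3/7)
(k(-17) + 1/(-274 + d(9, 6))) + C(-29, o(-2, 8)) = (-47 + 1/(-274 + 6)) + 3/7 = (-47 + 1/(-268)) + 3/7 = (-47 - 1/268) + 3/7 = -12597/268 + 3/7 = -87375/1876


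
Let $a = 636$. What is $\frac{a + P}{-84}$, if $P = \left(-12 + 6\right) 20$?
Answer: $- \frac{43}{7} \approx -6.1429$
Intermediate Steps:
$P = -120$ ($P = \left(-6\right) 20 = -120$)
$\frac{a + P}{-84} = \frac{636 - 120}{-84} = \left(- \frac{1}{84}\right) 516 = - \frac{43}{7}$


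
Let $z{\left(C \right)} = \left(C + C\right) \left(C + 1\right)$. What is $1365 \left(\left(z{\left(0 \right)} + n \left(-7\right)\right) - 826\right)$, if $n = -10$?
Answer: $-1031940$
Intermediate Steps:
$z{\left(C \right)} = 2 C \left(1 + C\right)$
$1365 \left(\left(z{\left(0 \right)} + n \left(-7\right)\right) - 826\right) = 1365 \left(\left(2 \cdot 0 \left(1 + 0\right) - -70\right) - 826\right) = 1365 \left(\left(2 \cdot 0 \cdot 1 + 70\right) - 826\right) = 1365 \left(\left(0 + 70\right) - 826\right) = 1365 \left(70 - 826\right) = 1365 \left(-756\right) = -1031940$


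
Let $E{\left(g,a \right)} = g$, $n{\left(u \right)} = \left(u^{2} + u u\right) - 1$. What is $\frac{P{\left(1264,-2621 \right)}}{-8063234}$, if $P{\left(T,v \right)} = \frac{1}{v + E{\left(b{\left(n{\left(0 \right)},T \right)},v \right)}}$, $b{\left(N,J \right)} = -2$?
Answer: $\frac{1}{21149862782} \approx 4.7282 \cdot 10^{-11}$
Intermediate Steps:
$n{\left(u \right)} = -1 + 2 u^{2}$ ($n{\left(u \right)} = \left(u^{2} + u^{2}\right) - 1 = 2 u^{2} - 1 = -1 + 2 u^{2}$)
$P{\left(T,v \right)} = \frac{1}{-2 + v}$ ($P{\left(T,v \right)} = \frac{1}{v - 2} = \frac{1}{-2 + v}$)
$\frac{P{\left(1264,-2621 \right)}}{-8063234} = \frac{1}{\left(-2 - 2621\right) \left(-8063234\right)} = \frac{1}{-2623} \left(- \frac{1}{8063234}\right) = \left(- \frac{1}{2623}\right) \left(- \frac{1}{8063234}\right) = \frac{1}{21149862782}$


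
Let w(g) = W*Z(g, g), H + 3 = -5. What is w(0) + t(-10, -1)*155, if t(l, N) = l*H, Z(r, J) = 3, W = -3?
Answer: 12391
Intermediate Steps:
H = -8 (H = -3 - 5 = -8)
w(g) = -9 (w(g) = -3*3 = -9)
t(l, N) = -8*l (t(l, N) = l*(-8) = -8*l)
w(0) + t(-10, -1)*155 = -9 - 8*(-10)*155 = -9 + 80*155 = -9 + 12400 = 12391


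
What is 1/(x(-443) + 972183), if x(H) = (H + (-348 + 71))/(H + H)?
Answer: 443/430677429 ≈ 1.0286e-6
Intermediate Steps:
x(H) = (-277 + H)/(2*H) (x(H) = (H - 277)/((2*H)) = (-277 + H)*(1/(2*H)) = (-277 + H)/(2*H))
1/(x(-443) + 972183) = 1/((½)*(-277 - 443)/(-443) + 972183) = 1/((½)*(-1/443)*(-720) + 972183) = 1/(360/443 + 972183) = 1/(430677429/443) = 443/430677429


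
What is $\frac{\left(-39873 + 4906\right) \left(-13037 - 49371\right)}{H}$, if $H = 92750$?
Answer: $\frac{1091110268}{46375} \approx 23528.0$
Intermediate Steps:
$\frac{\left(-39873 + 4906\right) \left(-13037 - 49371\right)}{H} = \frac{\left(-39873 + 4906\right) \left(-13037 - 49371\right)}{92750} = \left(-34967\right) \left(-62408\right) \frac{1}{92750} = 2182220536 \cdot \frac{1}{92750} = \frac{1091110268}{46375}$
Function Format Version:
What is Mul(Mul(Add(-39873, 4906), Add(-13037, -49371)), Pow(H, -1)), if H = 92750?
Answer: Rational(1091110268, 46375) ≈ 23528.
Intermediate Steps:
Mul(Mul(Add(-39873, 4906), Add(-13037, -49371)), Pow(H, -1)) = Mul(Mul(Add(-39873, 4906), Add(-13037, -49371)), Pow(92750, -1)) = Mul(Mul(-34967, -62408), Rational(1, 92750)) = Mul(2182220536, Rational(1, 92750)) = Rational(1091110268, 46375)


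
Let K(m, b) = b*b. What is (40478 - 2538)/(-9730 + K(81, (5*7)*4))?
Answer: 542/141 ≈ 3.8440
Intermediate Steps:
K(m, b) = b²
(40478 - 2538)/(-9730 + K(81, (5*7)*4)) = (40478 - 2538)/(-9730 + ((5*7)*4)²) = 37940/(-9730 + (35*4)²) = 37940/(-9730 + 140²) = 37940/(-9730 + 19600) = 37940/9870 = 37940*(1/9870) = 542/141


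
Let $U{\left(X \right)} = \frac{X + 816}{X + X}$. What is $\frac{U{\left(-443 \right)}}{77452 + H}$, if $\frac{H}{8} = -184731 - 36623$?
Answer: $\frac{373}{1500334680} \approx 2.4861 \cdot 10^{-7}$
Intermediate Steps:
$H = -1770832$ ($H = 8 \left(-184731 - 36623\right) = 8 \left(-221354\right) = -1770832$)
$U{\left(X \right)} = \frac{816 + X}{2 X}$
$\frac{U{\left(-443 \right)}}{77452 + H} = \frac{\frac{1}{2} \frac{1}{-443} \left(816 - 443\right)}{77452 - 1770832} = \frac{\frac{1}{2} \left(- \frac{1}{443}\right) 373}{-1693380} = \left(- \frac{373}{886}\right) \left(- \frac{1}{1693380}\right) = \frac{373}{1500334680}$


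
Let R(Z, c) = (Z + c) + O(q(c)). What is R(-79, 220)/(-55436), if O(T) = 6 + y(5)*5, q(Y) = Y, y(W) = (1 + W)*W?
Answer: -297/55436 ≈ -0.0053575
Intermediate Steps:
y(W) = W*(1 + W)
O(T) = 156 (O(T) = 6 + (5*(1 + 5))*5 = 6 + (5*6)*5 = 6 + 30*5 = 6 + 150 = 156)
R(Z, c) = 156 + Z + c (R(Z, c) = (Z + c) + 156 = 156 + Z + c)
R(-79, 220)/(-55436) = (156 - 79 + 220)/(-55436) = 297*(-1/55436) = -297/55436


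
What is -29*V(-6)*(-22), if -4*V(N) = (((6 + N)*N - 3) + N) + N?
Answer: 4785/2 ≈ 2392.5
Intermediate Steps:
V(N) = ¾ - N/2 - N*(6 + N)/4 (V(N) = -((((6 + N)*N - 3) + N) + N)/4 = -(((N*(6 + N) - 3) + N) + N)/4 = -(((-3 + N*(6 + N)) + N) + N)/4 = -((-3 + N + N*(6 + N)) + N)/4 = -(-3 + 2*N + N*(6 + N))/4 = ¾ - N/2 - N*(6 + N)/4)
-29*V(-6)*(-22) = -29*(¾ - 2*(-6) - ¼*(-6)²)*(-22) = -29*(¾ + 12 - ¼*36)*(-22) = -29*(¾ + 12 - 9)*(-22) = -29*15/4*(-22) = -435/4*(-22) = 4785/2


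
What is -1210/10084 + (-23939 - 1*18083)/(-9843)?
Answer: 205919909/49628406 ≈ 4.1492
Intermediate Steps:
-1210/10084 + (-23939 - 1*18083)/(-9843) = -1210*1/10084 + (-23939 - 18083)*(-1/9843) = -605/5042 - 42022*(-1/9843) = -605/5042 + 42022/9843 = 205919909/49628406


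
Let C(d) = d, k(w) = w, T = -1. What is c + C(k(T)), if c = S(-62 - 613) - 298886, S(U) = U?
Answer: -299562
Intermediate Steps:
c = -299561 (c = (-62 - 613) - 298886 = -675 - 298886 = -299561)
c + C(k(T)) = -299561 - 1 = -299562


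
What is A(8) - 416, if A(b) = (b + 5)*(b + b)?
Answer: -208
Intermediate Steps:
A(b) = 2*b*(5 + b) (A(b) = (5 + b)*(2*b) = 2*b*(5 + b))
A(8) - 416 = 2*8*(5 + 8) - 416 = 2*8*13 - 416 = 208 - 416 = -208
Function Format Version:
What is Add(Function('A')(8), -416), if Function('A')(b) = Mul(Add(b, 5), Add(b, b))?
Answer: -208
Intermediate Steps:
Function('A')(b) = Mul(2, b, Add(5, b)) (Function('A')(b) = Mul(Add(5, b), Mul(2, b)) = Mul(2, b, Add(5, b)))
Add(Function('A')(8), -416) = Add(Mul(2, 8, Add(5, 8)), -416) = Add(Mul(2, 8, 13), -416) = Add(208, -416) = -208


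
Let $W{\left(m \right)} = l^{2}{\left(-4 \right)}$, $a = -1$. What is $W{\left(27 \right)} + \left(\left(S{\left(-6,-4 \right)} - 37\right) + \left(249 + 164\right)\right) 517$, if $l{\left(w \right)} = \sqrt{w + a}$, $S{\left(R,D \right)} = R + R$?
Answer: $188183$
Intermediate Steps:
$S{\left(R,D \right)} = 2 R$
$l{\left(w \right)} = \sqrt{-1 + w}$ ($l{\left(w \right)} = \sqrt{w - 1} = \sqrt{-1 + w}$)
$W{\left(m \right)} = -5$ ($W{\left(m \right)} = \left(\sqrt{-1 - 4}\right)^{2} = \left(\sqrt{-5}\right)^{2} = \left(i \sqrt{5}\right)^{2} = -5$)
$W{\left(27 \right)} + \left(\left(S{\left(-6,-4 \right)} - 37\right) + \left(249 + 164\right)\right) 517 = -5 + \left(\left(2 \left(-6\right) - 37\right) + \left(249 + 164\right)\right) 517 = -5 + \left(\left(-12 - 37\right) + 413\right) 517 = -5 + \left(-49 + 413\right) 517 = -5 + 364 \cdot 517 = -5 + 188188 = 188183$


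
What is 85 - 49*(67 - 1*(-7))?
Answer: -3541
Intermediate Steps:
85 - 49*(67 - 1*(-7)) = 85 - 49*(67 + 7) = 85 - 49*74 = 85 - 3626 = -3541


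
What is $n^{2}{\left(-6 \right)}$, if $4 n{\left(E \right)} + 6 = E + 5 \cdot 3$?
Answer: $\frac{9}{16} \approx 0.5625$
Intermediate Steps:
$n{\left(E \right)} = \frac{9}{4} + \frac{E}{4}$ ($n{\left(E \right)} = - \frac{3}{2} + \frac{E + 5 \cdot 3}{4} = - \frac{3}{2} + \frac{E + 15}{4} = - \frac{3}{2} + \frac{15 + E}{4} = - \frac{3}{2} + \left(\frac{15}{4} + \frac{E}{4}\right) = \frac{9}{4} + \frac{E}{4}$)
$n^{2}{\left(-6 \right)} = \left(\frac{9}{4} + \frac{1}{4} \left(-6\right)\right)^{2} = \left(\frac{9}{4} - \frac{3}{2}\right)^{2} = \left(\frac{3}{4}\right)^{2} = \frac{9}{16}$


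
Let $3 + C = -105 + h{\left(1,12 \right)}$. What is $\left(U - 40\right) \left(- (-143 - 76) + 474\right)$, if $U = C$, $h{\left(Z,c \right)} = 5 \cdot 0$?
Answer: $-102564$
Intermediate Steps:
$h{\left(Z,c \right)} = 0$
$C = -108$ ($C = -3 + \left(-105 + 0\right) = -3 - 105 = -108$)
$U = -108$
$\left(U - 40\right) \left(- (-143 - 76) + 474\right) = \left(-108 - 40\right) \left(- (-143 - 76) + 474\right) = - 148 \left(\left(-1\right) \left(-219\right) + 474\right) = - 148 \left(219 + 474\right) = \left(-148\right) 693 = -102564$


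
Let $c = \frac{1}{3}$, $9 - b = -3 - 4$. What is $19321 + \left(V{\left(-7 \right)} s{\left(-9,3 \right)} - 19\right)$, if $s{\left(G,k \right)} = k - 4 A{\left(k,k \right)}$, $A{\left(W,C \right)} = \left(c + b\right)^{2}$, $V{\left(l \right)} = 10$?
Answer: $\frac{77948}{9} \approx 8660.9$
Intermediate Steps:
$b = 16$ ($b = 9 - \left(-3 - 4\right) = 9 - -7 = 9 + 7 = 16$)
$c = \frac{1}{3} \approx 0.33333$
$A{\left(W,C \right)} = \frac{2401}{9}$ ($A{\left(W,C \right)} = \left(\frac{1}{3} + 16\right)^{2} = \left(\frac{49}{3}\right)^{2} = \frac{2401}{9}$)
$s{\left(G,k \right)} = - \frac{9604}{9} + k$ ($s{\left(G,k \right)} = k - \frac{9604}{9} = - \frac{9604}{9} + k$)
$19321 + \left(V{\left(-7 \right)} s{\left(-9,3 \right)} - 19\right) = 19321 + \left(10 \left(- \frac{9604}{9} + 3\right) - 19\right) = 19321 + \left(10 \left(- \frac{9577}{9}\right) - 19\right) = 19321 - \frac{95941}{9} = \frac{77948}{9}$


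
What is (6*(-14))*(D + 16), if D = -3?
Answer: -1092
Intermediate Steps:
(6*(-14))*(D + 16) = (6*(-14))*(-3 + 16) = -84*13 = -1092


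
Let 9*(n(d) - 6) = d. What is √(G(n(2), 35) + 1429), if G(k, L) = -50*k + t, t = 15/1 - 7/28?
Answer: 5*√1631/6 ≈ 33.655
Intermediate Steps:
n(d) = 6 + d/9
t = 59/4 (t = 15*1 - 7*1/28 = 15 - ¼ = 59/4 ≈ 14.750)
G(k, L) = 59/4 - 50*k (G(k, L) = -50*k + 59/4 = 59/4 - 50*k)
√(G(n(2), 35) + 1429) = √((59/4 - 50*(6 + (⅑)*2)) + 1429) = √((59/4 - 50*(6 + 2/9)) + 1429) = √((59/4 - 50*56/9) + 1429) = √((59/4 - 2800/9) + 1429) = √(-10669/36 + 1429) = √(40775/36) = 5*√1631/6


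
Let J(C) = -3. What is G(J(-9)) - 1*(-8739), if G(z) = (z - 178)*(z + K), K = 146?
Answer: -17144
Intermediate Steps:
G(z) = (-178 + z)*(146 + z) (G(z) = (z - 178)*(z + 146) = (-178 + z)*(146 + z))
G(J(-9)) - 1*(-8739) = (-25988 + (-3)² - 32*(-3)) - 1*(-8739) = (-25988 + 9 + 96) + 8739 = -25883 + 8739 = -17144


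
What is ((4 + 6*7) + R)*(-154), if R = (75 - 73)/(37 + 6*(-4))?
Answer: -92400/13 ≈ -7107.7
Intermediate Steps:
R = 2/13 (R = 2/(37 - 24) = 2/13 ≈ 0.15385)
((4 + 6*7) + R)*(-154) = ((4 + 6*7) + 2/13)*(-154) = ((4 + 42) + 2/13)*(-154) = (46 + 2/13)*(-154) = (600/13)*(-154) = -92400/13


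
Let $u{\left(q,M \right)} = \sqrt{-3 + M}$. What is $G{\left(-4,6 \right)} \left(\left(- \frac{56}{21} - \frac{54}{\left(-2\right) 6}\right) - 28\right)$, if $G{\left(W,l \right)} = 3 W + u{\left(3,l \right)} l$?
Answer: $314 - 157 \sqrt{3} \approx 42.068$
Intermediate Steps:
$G{\left(W,l \right)} = 3 W + l \sqrt{-3 + l}$ ($G{\left(W,l \right)} = 3 W + \sqrt{-3 + l} l = 3 W + l \sqrt{-3 + l}$)
$G{\left(-4,6 \right)} \left(\left(- \frac{56}{21} - \frac{54}{\left(-2\right) 6}\right) - 28\right) = \left(3 \left(-4\right) + 6 \sqrt{-3 + 6}\right) \left(\left(- \frac{56}{21} - \frac{54}{\left(-2\right) 6}\right) - 28\right) = \left(-12 + 6 \sqrt{3}\right) \left(\left(\left(-56\right) \frac{1}{21} - \frac{54}{-12}\right) - 28\right) = \left(-12 + 6 \sqrt{3}\right) \left(\left(- \frac{8}{3} - - \frac{9}{2}\right) - 28\right) = \left(-12 + 6 \sqrt{3}\right) \left(\left(- \frac{8}{3} + \frac{9}{2}\right) - 28\right) = \left(-12 + 6 \sqrt{3}\right) \left(\frac{11}{6} - 28\right) = \left(-12 + 6 \sqrt{3}\right) \left(- \frac{157}{6}\right) = 314 - 157 \sqrt{3}$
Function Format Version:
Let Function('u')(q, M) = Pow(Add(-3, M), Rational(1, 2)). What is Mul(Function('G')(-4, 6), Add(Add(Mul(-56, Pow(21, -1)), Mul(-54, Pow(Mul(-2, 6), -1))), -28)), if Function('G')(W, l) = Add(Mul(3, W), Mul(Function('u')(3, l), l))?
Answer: Add(314, Mul(-157, Pow(3, Rational(1, 2)))) ≈ 42.068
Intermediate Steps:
Function('G')(W, l) = Add(Mul(3, W), Mul(l, Pow(Add(-3, l), Rational(1, 2)))) (Function('G')(W, l) = Add(Mul(3, W), Mul(Pow(Add(-3, l), Rational(1, 2)), l)) = Add(Mul(3, W), Mul(l, Pow(Add(-3, l), Rational(1, 2)))))
Mul(Function('G')(-4, 6), Add(Add(Mul(-56, Pow(21, -1)), Mul(-54, Pow(Mul(-2, 6), -1))), -28)) = Mul(Add(Mul(3, -4), Mul(6, Pow(Add(-3, 6), Rational(1, 2)))), Add(Add(Mul(-56, Pow(21, -1)), Mul(-54, Pow(Mul(-2, 6), -1))), -28)) = Mul(Add(-12, Mul(6, Pow(3, Rational(1, 2)))), Add(Add(Mul(-56, Rational(1, 21)), Mul(-54, Pow(-12, -1))), -28)) = Mul(Add(-12, Mul(6, Pow(3, Rational(1, 2)))), Add(Add(Rational(-8, 3), Mul(-54, Rational(-1, 12))), -28)) = Mul(Add(-12, Mul(6, Pow(3, Rational(1, 2)))), Add(Add(Rational(-8, 3), Rational(9, 2)), -28)) = Mul(Add(-12, Mul(6, Pow(3, Rational(1, 2)))), Add(Rational(11, 6), -28)) = Mul(Add(-12, Mul(6, Pow(3, Rational(1, 2)))), Rational(-157, 6)) = Add(314, Mul(-157, Pow(3, Rational(1, 2))))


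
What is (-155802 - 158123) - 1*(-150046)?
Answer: -163879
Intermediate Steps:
(-155802 - 158123) - 1*(-150046) = -313925 + 150046 = -163879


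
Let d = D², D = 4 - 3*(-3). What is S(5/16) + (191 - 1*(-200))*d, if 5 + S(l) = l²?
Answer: 16914969/256 ≈ 66074.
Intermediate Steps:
D = 13 (D = 4 + 9 = 13)
S(l) = -5 + l²
d = 169 (d = 13² = 169)
S(5/16) + (191 - 1*(-200))*d = (-5 + (5/16)²) + (191 - 1*(-200))*169 = (-5 + (5*(1/16))²) + (191 + 200)*169 = (-5 + (5/16)²) + 391*169 = (-5 + 25/256) + 66079 = -1255/256 + 66079 = 16914969/256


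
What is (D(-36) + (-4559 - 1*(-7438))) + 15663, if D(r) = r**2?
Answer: 19838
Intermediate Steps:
(D(-36) + (-4559 - 1*(-7438))) + 15663 = ((-36)**2 + (-4559 - 1*(-7438))) + 15663 = (1296 + (-4559 + 7438)) + 15663 = (1296 + 2879) + 15663 = 4175 + 15663 = 19838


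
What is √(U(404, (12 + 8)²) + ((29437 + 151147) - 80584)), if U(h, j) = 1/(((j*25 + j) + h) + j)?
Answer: 3*√348693378089/5602 ≈ 316.23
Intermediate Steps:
U(h, j) = 1/(h + 27*j) (U(h, j) = 1/(((25*j + j) + h) + j) = 1/((26*j + h) + j) = 1/((h + 26*j) + j) = 1/(h + 27*j))
√(U(404, (12 + 8)²) + ((29437 + 151147) - 80584)) = √(1/(404 + 27*(12 + 8)²) + ((29437 + 151147) - 80584)) = √(1/(404 + 27*20²) + (180584 - 80584)) = √(1/(404 + 27*400) + 100000) = √(1/(404 + 10800) + 100000) = √(1/11204 + 100000) = √(1120400001/11204) = 3*√348693378089/5602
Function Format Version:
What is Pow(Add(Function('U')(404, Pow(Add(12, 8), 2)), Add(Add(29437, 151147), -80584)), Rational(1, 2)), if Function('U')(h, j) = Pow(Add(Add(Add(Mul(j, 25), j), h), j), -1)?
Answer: Mul(Rational(3, 5602), Pow(348693378089, Rational(1, 2))) ≈ 316.23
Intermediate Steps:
Function('U')(h, j) = Pow(Add(h, Mul(27, j)), -1) (Function('U')(h, j) = Pow(Add(Add(Add(Mul(25, j), j), h), j), -1) = Pow(Add(Add(Mul(26, j), h), j), -1) = Pow(Add(Add(h, Mul(26, j)), j), -1) = Pow(Add(h, Mul(27, j)), -1))
Pow(Add(Function('U')(404, Pow(Add(12, 8), 2)), Add(Add(29437, 151147), -80584)), Rational(1, 2)) = Pow(Add(Pow(Add(404, Mul(27, Pow(Add(12, 8), 2))), -1), Add(Add(29437, 151147), -80584)), Rational(1, 2)) = Pow(Add(Pow(Add(404, Mul(27, Pow(20, 2))), -1), Add(180584, -80584)), Rational(1, 2)) = Pow(Add(Pow(Add(404, Mul(27, 400)), -1), 100000), Rational(1, 2)) = Pow(Add(Pow(Add(404, 10800), -1), 100000), Rational(1, 2)) = Pow(Add(Pow(11204, -1), 100000), Rational(1, 2)) = Pow(Add(Rational(1, 11204), 100000), Rational(1, 2)) = Pow(Rational(1120400001, 11204), Rational(1, 2)) = Mul(Rational(3, 5602), Pow(348693378089, Rational(1, 2)))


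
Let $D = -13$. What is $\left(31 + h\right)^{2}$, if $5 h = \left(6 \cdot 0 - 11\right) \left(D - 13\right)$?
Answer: $\frac{194481}{25} \approx 7779.2$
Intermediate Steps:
$h = \frac{286}{5}$ ($h = \frac{\left(6 \cdot 0 - 11\right) \left(-13 - 13\right)}{5} = \frac{\left(0 - 11\right) \left(-26\right)}{5} = \frac{\left(-11\right) \left(-26\right)}{5} = \frac{1}{5} \cdot 286 = \frac{286}{5} \approx 57.2$)
$\left(31 + h\right)^{2} = \left(31 + \frac{286}{5}\right)^{2} = \left(\frac{441}{5}\right)^{2} = \frac{194481}{25}$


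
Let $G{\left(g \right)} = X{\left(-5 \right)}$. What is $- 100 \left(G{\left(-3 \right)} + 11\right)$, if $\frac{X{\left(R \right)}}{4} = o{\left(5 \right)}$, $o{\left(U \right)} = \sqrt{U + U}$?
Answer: $-1100 - 400 \sqrt{10} \approx -2364.9$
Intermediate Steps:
$o{\left(U \right)} = \sqrt{2} \sqrt{U}$ ($o{\left(U \right)} = \sqrt{2 U} = \sqrt{2} \sqrt{U}$)
$X{\left(R \right)} = 4 \sqrt{10}$ ($X{\left(R \right)} = 4 \sqrt{2} \sqrt{5} = 4 \sqrt{10}$)
$G{\left(g \right)} = 4 \sqrt{10}$
$- 100 \left(G{\left(-3 \right)} + 11\right) = - 100 \left(4 \sqrt{10} + 11\right) = - 100 \left(11 + 4 \sqrt{10}\right) = -1100 - 400 \sqrt{10}$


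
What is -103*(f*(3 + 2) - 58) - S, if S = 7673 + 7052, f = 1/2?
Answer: -18017/2 ≈ -9008.5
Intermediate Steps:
f = 1/2 (f = 1*(1/2) = 1/2 ≈ 0.50000)
S = 14725
-103*(f*(3 + 2) - 58) - S = -103*((3 + 2)/2 - 58) - 1*14725 = -103*((1/2)*5 - 58) - 14725 = -103*(5/2 - 58) - 14725 = -103*(-111/2) - 14725 = 11433/2 - 14725 = -18017/2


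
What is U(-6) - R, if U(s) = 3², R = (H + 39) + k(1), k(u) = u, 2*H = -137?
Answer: 75/2 ≈ 37.500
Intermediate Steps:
H = -137/2 (H = (½)*(-137) = -137/2 ≈ -68.500)
R = -57/2 (R = (-137/2 + 39) + 1 = -59/2 + 1 = -57/2 ≈ -28.500)
U(s) = 9
U(-6) - R = 9 - 1*(-57/2) = 9 + 57/2 = 75/2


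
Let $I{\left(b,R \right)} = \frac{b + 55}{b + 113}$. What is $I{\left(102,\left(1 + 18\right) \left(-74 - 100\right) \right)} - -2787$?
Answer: $\frac{599362}{215} \approx 2787.7$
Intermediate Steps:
$I{\left(b,R \right)} = \frac{55 + b}{113 + b}$
$I{\left(102,\left(1 + 18\right) \left(-74 - 100\right) \right)} - -2787 = \frac{55 + 102}{113 + 102} - -2787 = \frac{1}{215} \cdot 157 + 2787 = \frac{157}{215} + 2787 = \frac{599362}{215}$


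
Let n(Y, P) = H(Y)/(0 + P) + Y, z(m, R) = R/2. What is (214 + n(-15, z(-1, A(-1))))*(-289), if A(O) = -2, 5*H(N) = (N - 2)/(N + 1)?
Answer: -4020857/70 ≈ -57441.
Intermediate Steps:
H(N) = (-2 + N)/(5*(1 + N)) (H(N) = ((N - 2)/(N + 1))/5 = ((-2 + N)/(1 + N))/5 = (-2 + N)/(5*(1 + N)))
z(m, R) = R/2 (z(m, R) = R*(1/2) = R/2)
n(Y, P) = Y + (-2 + Y)/(5*P*(1 + Y)) (n(Y, P) = ((-2 + Y)/(5*(1 + Y)))/(0 + P) + Y = ((-2 + Y)/(5*(1 + Y)))/P + Y = (-2 + Y)/(5*P*(1 + Y)) + Y = Y + (-2 + Y)/(5*P*(1 + Y)))
(214 + n(-15, z(-1, A(-1))))*(-289) = (214 + (-2 - 15 + 5*((1/2)*(-2))*(-15)*(1 - 15))/(5*(((1/2)*(-2)))*(1 - 15)))*(-289) = (214 + (1/5)*(-2 - 15 + 5*(-1)*(-15)*(-14))/(-1*(-14)))*(-289) = (214 + (1/5)*(-1)*(-1/14)*(-2 - 15 - 1050))*(-289) = (214 + (1/5)*(-1)*(-1/14)*(-1067))*(-289) = (214 - 1067/70)*(-289) = (13913/70)*(-289) = -4020857/70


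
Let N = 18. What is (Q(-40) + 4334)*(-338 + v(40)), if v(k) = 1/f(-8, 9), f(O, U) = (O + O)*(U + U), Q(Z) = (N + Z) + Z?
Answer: -8663705/6 ≈ -1.4440e+6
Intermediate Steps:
Q(Z) = 18 + 2*Z (Q(Z) = (18 + Z) + Z = 18 + 2*Z)
f(O, U) = 4*O*U (f(O, U) = (2*O)*(2*U) = 4*O*U)
v(k) = -1/288 (v(k) = 1/(4*(-8)*9) = 1/(-288) = -1/288)
(Q(-40) + 4334)*(-338 + v(40)) = ((18 + 2*(-40)) + 4334)*(-338 - 1/288) = ((18 - 80) + 4334)*(-97345/288) = (-62 + 4334)*(-97345/288) = 4272*(-97345/288) = -8663705/6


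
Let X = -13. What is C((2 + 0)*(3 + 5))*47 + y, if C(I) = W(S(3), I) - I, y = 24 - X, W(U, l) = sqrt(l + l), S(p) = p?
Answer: -715 + 188*sqrt(2) ≈ -449.13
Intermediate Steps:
W(U, l) = sqrt(2)*sqrt(l) (W(U, l) = sqrt(2*l) = sqrt(2)*sqrt(l))
y = 37 (y = 24 - 1*(-13) = 24 + 13 = 37)
C(I) = -I + sqrt(2)*sqrt(I) (C(I) = sqrt(2)*sqrt(I) - I = -I + sqrt(2)*sqrt(I))
C((2 + 0)*(3 + 5))*47 + y = (-(2 + 0)*(3 + 5) + sqrt(2)*sqrt((2 + 0)*(3 + 5)))*47 + 37 = (-2*8 + sqrt(2)*sqrt(2*8))*47 + 37 = (-1*16 + sqrt(2)*sqrt(16))*47 + 37 = (-16 + sqrt(2)*4)*47 + 37 = (-16 + 4*sqrt(2))*47 + 37 = (-752 + 188*sqrt(2)) + 37 = -715 + 188*sqrt(2)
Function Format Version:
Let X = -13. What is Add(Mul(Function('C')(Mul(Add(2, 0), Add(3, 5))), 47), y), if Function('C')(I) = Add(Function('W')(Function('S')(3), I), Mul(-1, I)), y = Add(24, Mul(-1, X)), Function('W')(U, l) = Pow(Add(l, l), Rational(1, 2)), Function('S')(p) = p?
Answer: Add(-715, Mul(188, Pow(2, Rational(1, 2)))) ≈ -449.13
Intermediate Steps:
Function('W')(U, l) = Mul(Pow(2, Rational(1, 2)), Pow(l, Rational(1, 2))) (Function('W')(U, l) = Pow(Mul(2, l), Rational(1, 2)) = Mul(Pow(2, Rational(1, 2)), Pow(l, Rational(1, 2))))
y = 37 (y = Add(24, Mul(-1, -13)) = Add(24, 13) = 37)
Function('C')(I) = Add(Mul(-1, I), Mul(Pow(2, Rational(1, 2)), Pow(I, Rational(1, 2)))) (Function('C')(I) = Add(Mul(Pow(2, Rational(1, 2)), Pow(I, Rational(1, 2))), Mul(-1, I)) = Add(Mul(-1, I), Mul(Pow(2, Rational(1, 2)), Pow(I, Rational(1, 2)))))
Add(Mul(Function('C')(Mul(Add(2, 0), Add(3, 5))), 47), y) = Add(Mul(Add(Mul(-1, Mul(Add(2, 0), Add(3, 5))), Mul(Pow(2, Rational(1, 2)), Pow(Mul(Add(2, 0), Add(3, 5)), Rational(1, 2)))), 47), 37) = Add(Mul(Add(Mul(-1, Mul(2, 8)), Mul(Pow(2, Rational(1, 2)), Pow(Mul(2, 8), Rational(1, 2)))), 47), 37) = Add(Mul(Add(Mul(-1, 16), Mul(Pow(2, Rational(1, 2)), Pow(16, Rational(1, 2)))), 47), 37) = Add(Mul(Add(-16, Mul(Pow(2, Rational(1, 2)), 4)), 47), 37) = Add(Mul(Add(-16, Mul(4, Pow(2, Rational(1, 2)))), 47), 37) = Add(Add(-752, Mul(188, Pow(2, Rational(1, 2)))), 37) = Add(-715, Mul(188, Pow(2, Rational(1, 2))))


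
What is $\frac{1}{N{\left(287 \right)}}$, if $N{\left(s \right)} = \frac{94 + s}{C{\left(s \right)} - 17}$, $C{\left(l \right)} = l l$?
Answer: $\frac{82352}{381} \approx 216.15$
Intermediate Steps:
$C{\left(l \right)} = l^{2}$
$N{\left(s \right)} = \frac{94 + s}{-17 + s^{2}}$ ($N{\left(s \right)} = \frac{94 + s}{s^{2} - 17} = \frac{94 + s}{-17 + s^{2}}$)
$\frac{1}{N{\left(287 \right)}} = \frac{1}{\frac{1}{-17 + 287^{2}} \left(94 + 287\right)} = \frac{1}{\frac{1}{-17 + 82369} \cdot 381} = \frac{1}{\frac{1}{82352} \cdot 381} = \frac{1}{\frac{381}{82352}} = \frac{82352}{381}$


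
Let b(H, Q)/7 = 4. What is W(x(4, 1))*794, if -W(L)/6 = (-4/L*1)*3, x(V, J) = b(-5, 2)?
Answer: 14292/7 ≈ 2041.7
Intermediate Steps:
b(H, Q) = 28 (b(H, Q) = 7*4 = 28)
x(V, J) = 28
W(L) = 72/L (W(L) = -6*-4/L*1*3 = -6*(-4/L)*3 = -(-72)/L = 72/L)
W(x(4, 1))*794 = (72/28)*794 = (72*(1/28))*794 = (18/7)*794 = 14292/7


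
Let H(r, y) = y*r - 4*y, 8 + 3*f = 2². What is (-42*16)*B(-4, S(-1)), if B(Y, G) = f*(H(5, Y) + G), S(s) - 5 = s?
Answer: 0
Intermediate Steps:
S(s) = 5 + s
f = -4/3 (f = -8/3 + (⅓)*2² = -8/3 + (⅓)*4 = -8/3 + 4/3 = -4/3 ≈ -1.3333)
H(r, y) = -4*y + r*y (H(r, y) = r*y - 4*y = -4*y + r*y)
B(Y, G) = -4*G/3 - 4*Y/3 (B(Y, G) = -4*(Y*(-4 + 5) + G)/3 = -4*(Y*1 + G)/3 = -4*(Y + G)/3 = -4*(G + Y)/3 = -4*G/3 - 4*Y/3)
(-42*16)*B(-4, S(-1)) = (-42*16)*(-4*(5 - 1)/3 - 4/3*(-4)) = -672*(-4/3*4 + 16/3) = -672*(-16/3 + 16/3) = -672*0 = 0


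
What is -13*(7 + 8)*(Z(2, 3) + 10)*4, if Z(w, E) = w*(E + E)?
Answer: -17160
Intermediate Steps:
Z(w, E) = 2*E*w (Z(w, E) = w*(2*E) = 2*E*w)
-13*(7 + 8)*(Z(2, 3) + 10)*4 = -13*(7 + 8)*(2*3*2 + 10)*4 = -195*(12 + 10)*4 = -195*22*4 = -13*330*4 = -4290*4 = -17160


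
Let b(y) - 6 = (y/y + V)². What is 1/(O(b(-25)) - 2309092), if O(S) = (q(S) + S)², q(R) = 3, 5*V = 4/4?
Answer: -625/1443114379 ≈ -4.3309e-7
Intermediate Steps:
V = ⅕ (V = (4/4)/5 = (4*(¼))/5 = (⅕)*1 = ⅕ ≈ 0.20000)
b(y) = 186/25 (b(y) = 6 + (y/y + ⅕)² = 6 + (1 + ⅕)² = 6 + (6/5)² = 6 + 36/25 = 186/25)
O(S) = (3 + S)²
1/(O(b(-25)) - 2309092) = 1/((3 + 186/25)² - 2309092) = 1/((261/25)² - 2309092) = 1/(68121/625 - 2309092) = 1/(-1443114379/625) = -625/1443114379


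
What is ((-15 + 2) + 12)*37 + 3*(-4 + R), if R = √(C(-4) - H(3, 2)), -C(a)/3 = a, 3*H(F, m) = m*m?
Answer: -49 + 4*√6 ≈ -39.202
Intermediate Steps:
H(F, m) = m²/3 (H(F, m) = (m*m)/3 = m²/3)
C(a) = -3*a
R = 4*√6/3 (R = √(-3*(-4) - 2²/3) = √(12 - 4/3) = √(32/3) = 4*√6/3 ≈ 3.2660)
((-15 + 2) + 12)*37 + 3*(-4 + R) = ((-15 + 2) + 12)*37 + 3*(-4 + 4*√6/3) = (-13 + 12)*37 + (-12 + 4*√6) = -1*37 + (-12 + 4*√6) = -37 + (-12 + 4*√6) = -49 + 4*√6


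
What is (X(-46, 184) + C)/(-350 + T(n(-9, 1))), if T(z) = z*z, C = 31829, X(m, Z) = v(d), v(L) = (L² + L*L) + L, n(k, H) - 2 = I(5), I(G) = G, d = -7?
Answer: -4560/43 ≈ -106.05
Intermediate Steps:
n(k, H) = 7 (n(k, H) = 2 + 5 = 7)
v(L) = L + 2*L² (v(L) = (L² + L²) + L = 2*L² + L = L + 2*L²)
X(m, Z) = 91 (X(m, Z) = -7*(1 + 2*(-7)) = -7*(1 - 14) = -7*(-13) = 91)
T(z) = z²
(X(-46, 184) + C)/(-350 + T(n(-9, 1))) = (91 + 31829)/(-350 + 7²) = 31920/(-350 + 49) = 31920/(-301) = 31920*(-1/301) = -4560/43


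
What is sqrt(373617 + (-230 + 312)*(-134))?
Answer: sqrt(362629) ≈ 602.19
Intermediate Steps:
sqrt(373617 + (-230 + 312)*(-134)) = sqrt(373617 + 82*(-134)) = sqrt(373617 - 10988) = sqrt(362629)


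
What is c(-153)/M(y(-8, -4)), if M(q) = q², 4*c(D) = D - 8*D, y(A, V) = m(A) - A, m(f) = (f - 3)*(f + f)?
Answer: 1071/135424 ≈ 0.0079085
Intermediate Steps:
m(f) = 2*f*(-3 + f) (m(f) = (-3 + f)*(2*f) = 2*f*(-3 + f))
y(A, V) = -A + 2*A*(-3 + A) (y(A, V) = 2*A*(-3 + A) - A = -A + 2*A*(-3 + A))
c(D) = -7*D/4 (c(D) = (D - 8*D)/4 = (-7*D)/4 = -7*D/4)
c(-153)/M(y(-8, -4)) = (-7/4*(-153))/((-8*(-7 + 2*(-8)))²) = 1071/(4*((-8*(-7 - 16))²)) = 1071/(4*((-8*(-23))²)) = 1071/(4*(184²)) = (1071/4)/33856 = (1071/4)*(1/33856) = 1071/135424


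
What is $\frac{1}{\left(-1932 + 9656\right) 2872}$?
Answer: $\frac{1}{22183328} \approx 4.5079 \cdot 10^{-8}$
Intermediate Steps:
$\frac{1}{\left(-1932 + 9656\right) 2872} = \frac{1}{7724} \cdot \frac{1}{2872} = \frac{1}{22183328}$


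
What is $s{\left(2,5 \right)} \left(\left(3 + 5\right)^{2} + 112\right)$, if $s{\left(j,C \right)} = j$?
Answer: $352$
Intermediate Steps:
$s{\left(2,5 \right)} \left(\left(3 + 5\right)^{2} + 112\right) = 2 \left(\left(3 + 5\right)^{2} + 112\right) = 2 \left(8^{2} + 112\right) = 2 \left(64 + 112\right) = 2 \cdot 176 = 352$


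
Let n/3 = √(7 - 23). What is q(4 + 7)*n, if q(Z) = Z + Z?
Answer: 264*I ≈ 264.0*I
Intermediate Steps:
q(Z) = 2*Z
n = 12*I (n = 3*√(7 - 23) = 3*√(-16) = 3*(4*I) = 12*I ≈ 12.0*I)
q(4 + 7)*n = (2*(4 + 7))*(12*I) = (2*11)*(12*I) = 22*(12*I) = 264*I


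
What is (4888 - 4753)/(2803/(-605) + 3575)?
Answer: 9075/240008 ≈ 0.037811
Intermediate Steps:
(4888 - 4753)/(2803/(-605) + 3575) = 135/(2803*(-1/605) + 3575) = 135/(-2803/605 + 3575) = 135/(2160072/605) = 135*(605/2160072) = 9075/240008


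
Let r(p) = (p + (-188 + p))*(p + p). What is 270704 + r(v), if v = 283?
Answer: 484652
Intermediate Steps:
r(p) = 2*p*(-188 + 2*p) (r(p) = (-188 + 2*p)*(2*p) = 2*p*(-188 + 2*p))
270704 + r(v) = 270704 + 4*283*(-94 + 283) = 270704 + 4*283*189 = 270704 + 213948 = 484652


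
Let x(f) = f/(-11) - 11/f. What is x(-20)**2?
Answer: 271441/48400 ≈ 5.6083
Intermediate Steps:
x(f) = -11/f - f/11 (x(f) = f*(-1/11) - 11/f = -f/11 - 11/f = -11/f - f/11)
x(-20)**2 = (-11/(-20) - 1/11*(-20))**2 = (-11*(-1/20) + 20/11)**2 = (11/20 + 20/11)**2 = (521/220)**2 = 271441/48400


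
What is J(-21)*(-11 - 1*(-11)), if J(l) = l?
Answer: 0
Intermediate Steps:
J(-21)*(-11 - 1*(-11)) = -21*(-11 - 1*(-11)) = -21*(-11 + 11) = -21*0 = 0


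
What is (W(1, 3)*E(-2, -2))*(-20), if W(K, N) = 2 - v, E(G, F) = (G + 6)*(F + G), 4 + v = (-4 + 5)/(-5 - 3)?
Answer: 1960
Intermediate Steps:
v = -33/8 (v = -4 + (-4 + 5)/(-5 - 3) = -4 + 1/(-8) = -4 + 1*(-⅛) = -4 - ⅛ = -33/8 ≈ -4.1250)
E(G, F) = (6 + G)*(F + G)
W(K, N) = 49/8 (W(K, N) = 2 - 1*(-33/8) = 2 + 33/8 = 49/8)
(W(1, 3)*E(-2, -2))*(-20) = (49*((-2)² + 6*(-2) + 6*(-2) - 2*(-2))/8)*(-20) = (49*(4 - 12 - 12 + 4)/8)*(-20) = ((49/8)*(-16))*(-20) = -98*(-20) = 1960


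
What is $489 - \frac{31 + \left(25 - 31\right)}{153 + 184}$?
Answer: $\frac{164768}{337} \approx 488.93$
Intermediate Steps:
$489 - \frac{31 + \left(25 - 31\right)}{153 + 184} = 489 - \frac{31 - 6}{337} = 489 - 25 \cdot \frac{1}{337} = 489 - \frac{25}{337} = \frac{164768}{337}$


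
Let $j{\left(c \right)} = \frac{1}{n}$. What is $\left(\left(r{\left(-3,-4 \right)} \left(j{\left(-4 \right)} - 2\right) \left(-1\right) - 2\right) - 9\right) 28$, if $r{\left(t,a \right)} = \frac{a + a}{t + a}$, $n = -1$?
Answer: $-212$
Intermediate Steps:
$r{\left(t,a \right)} = \frac{2 a}{a + t}$
$j{\left(c \right)} = -1$ ($j{\left(c \right)} = \frac{1}{-1} = -1$)
$\left(\left(r{\left(-3,-4 \right)} \left(j{\left(-4 \right)} - 2\right) \left(-1\right) - 2\right) - 9\right) 28 = \left(\left(2 \left(-4\right) \frac{1}{-4 - 3} \left(-1 - 2\right) \left(-1\right) - 2\right) - 9\right) 28 = \left(\left(2 \left(-4\right) \frac{1}{-7} \left(\left(-3\right) \left(-1\right)\right) - 2\right) - 9\right) 28 = \left(\left(2 \left(-4\right) \left(- \frac{1}{7}\right) 3 - 2\right) - 9\right) 28 = \left(\left(\frac{8}{7} \cdot 3 - 2\right) - 9\right) 28 = \left(\left(\frac{24}{7} - 2\right) - 9\right) 28 = \left(\frac{10}{7} - 9\right) 28 = \left(- \frac{53}{7}\right) 28 = -212$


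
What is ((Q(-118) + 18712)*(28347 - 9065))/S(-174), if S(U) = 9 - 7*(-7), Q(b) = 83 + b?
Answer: 180064957/29 ≈ 6.2091e+6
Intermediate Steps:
S(U) = 58 (S(U) = 9 + 49 = 58)
((Q(-118) + 18712)*(28347 - 9065))/S(-174) = (((83 - 118) + 18712)*(28347 - 9065))/58 = ((-35 + 18712)*19282)*(1/58) = (18677*19282)*(1/58) = 360129914*(1/58) = 180064957/29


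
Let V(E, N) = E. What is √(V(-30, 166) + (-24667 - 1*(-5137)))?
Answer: 2*I*√4890 ≈ 139.86*I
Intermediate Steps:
√(V(-30, 166) + (-24667 - 1*(-5137))) = √(-30 + (-24667 - 1*(-5137))) = √(-30 + (-24667 + 5137)) = √(-30 - 19530) = √(-19560) = 2*I*√4890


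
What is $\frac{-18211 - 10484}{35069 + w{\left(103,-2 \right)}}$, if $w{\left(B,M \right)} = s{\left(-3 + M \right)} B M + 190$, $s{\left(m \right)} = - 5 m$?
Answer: $- \frac{28695}{30109} \approx -0.95304$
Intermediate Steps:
$w{\left(B,M \right)} = 190 + B M \left(15 - 5 M\right)$ ($w{\left(B,M \right)} = - 5 \left(-3 + M\right) B M + 190 = \left(15 - 5 M\right) B M + 190 = B \left(15 - 5 M\right) M + 190 = B M \left(15 - 5 M\right) + 190 = 190 + B M \left(15 - 5 M\right)$)
$\frac{-18211 - 10484}{35069 + w{\left(103,-2 \right)}} = \frac{-18211 - 10484}{35069 + \left(190 + 5 \cdot 103 \left(-2\right) \left(3 - -2\right)\right)} = - \frac{28695}{35069 + \left(190 + 5 \cdot 103 \left(-2\right) \left(3 + 2\right)\right)} = - \frac{28695}{35069 + \left(190 + 5 \cdot 103 \left(-2\right) 5\right)} = - \frac{28695}{35069 + \left(190 - 5150\right)} = - \frac{28695}{35069 - 4960} = - \frac{28695}{30109}$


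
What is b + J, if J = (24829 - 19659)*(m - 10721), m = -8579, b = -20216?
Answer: -99801216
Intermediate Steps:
J = -99781000 (J = (24829 - 19659)*(-8579 - 10721) = 5170*(-19300) = -99781000)
b + J = -20216 - 99781000 = -99801216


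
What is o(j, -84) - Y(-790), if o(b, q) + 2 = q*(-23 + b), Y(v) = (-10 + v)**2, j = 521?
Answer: -681834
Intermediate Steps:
o(b, q) = -2 + q*(-23 + b)
o(j, -84) - Y(-790) = (-2 - 23*(-84) + 521*(-84)) - (-10 - 790)**2 = (-2 + 1932 - 43764) - 1*(-800)**2 = -41834 - 1*640000 = -41834 - 640000 = -681834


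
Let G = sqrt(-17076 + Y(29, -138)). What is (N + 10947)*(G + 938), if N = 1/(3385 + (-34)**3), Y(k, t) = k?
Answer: 368826563896/35919 + 393205292*I*sqrt(17047)/35919 ≈ 1.0268e+7 + 1.4293e+6*I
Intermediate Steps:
G = I*sqrt(17047) (G = sqrt(-17076 + 29) = sqrt(-17047) = I*sqrt(17047) ≈ 130.56*I)
N = -1/35919 (N = 1/(3385 - 39304) = 1/(-35919) = -1/35919 ≈ -2.7840e-5)
(N + 10947)*(G + 938) = (-1/35919 + 10947)*(I*sqrt(17047) + 938) = 393205292*(938 + I*sqrt(17047))/35919 = 368826563896/35919 + 393205292*I*sqrt(17047)/35919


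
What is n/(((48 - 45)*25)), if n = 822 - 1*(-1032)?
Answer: 618/25 ≈ 24.720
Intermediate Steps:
n = 1854 (n = 822 + 1032 = 1854)
n/(((48 - 45)*25)) = 1854/(((48 - 45)*25)) = 1854/((3*25)) = 1854/75 = 1854*(1/75) = 618/25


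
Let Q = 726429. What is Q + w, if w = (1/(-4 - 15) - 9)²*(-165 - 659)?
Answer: 237863653/361 ≈ 6.5890e+5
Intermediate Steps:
w = -24377216/361 (w = (1/(-19) - 9)²*(-824) = (-1/19 - 9)²*(-824) = (-172/19)²*(-824) = (29584/361)*(-824) = -24377216/361 ≈ -67527.)
Q + w = 726429 - 24377216/361 = 237863653/361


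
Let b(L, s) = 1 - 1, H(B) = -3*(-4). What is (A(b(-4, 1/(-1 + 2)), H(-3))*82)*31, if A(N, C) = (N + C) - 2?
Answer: 25420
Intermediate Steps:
H(B) = 12
b(L, s) = 0
A(N, C) = -2 + C + N (A(N, C) = (C + N) - 2 = -2 + C + N)
(A(b(-4, 1/(-1 + 2)), H(-3))*82)*31 = ((-2 + 12 + 0)*82)*31 = (10*82)*31 = 820*31 = 25420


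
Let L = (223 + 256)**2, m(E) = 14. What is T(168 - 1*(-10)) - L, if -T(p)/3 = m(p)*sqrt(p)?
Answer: -229441 - 42*sqrt(178) ≈ -2.3000e+5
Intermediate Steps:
T(p) = -42*sqrt(p)
L = 229441 (L = 479**2 = 229441)
T(168 - 1*(-10)) - L = -42*sqrt(168 - 1*(-10)) - 1*229441 = -42*sqrt(168 + 10) - 229441 = -42*sqrt(178) - 229441 = -229441 - 42*sqrt(178)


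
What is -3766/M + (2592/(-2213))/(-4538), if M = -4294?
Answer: 9457884763/10780724659 ≈ 0.87730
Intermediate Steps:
-3766/M + (2592/(-2213))/(-4538) = -3766/(-4294) + (2592/(-2213))/(-4538) = -3766*(-1/4294) + (2592*(-1/2213))*(-1/4538) = 1883/2147 - 2592/2213*(-1/4538) = 1883/2147 + 1296/5021297 = 9457884763/10780724659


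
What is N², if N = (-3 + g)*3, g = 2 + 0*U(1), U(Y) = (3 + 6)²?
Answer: 9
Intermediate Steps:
U(Y) = 81 (U(Y) = 9² = 81)
g = 2 (g = 2 + 0*81 = 2 + 0 = 2)
N = -3 (N = (-3 + 2)*3 = -1*3 = -3)
N² = (-3)² = 9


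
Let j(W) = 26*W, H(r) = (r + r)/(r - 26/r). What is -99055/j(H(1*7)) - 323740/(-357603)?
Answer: -813889509275/911172444 ≈ -893.23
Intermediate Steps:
H(r) = 2*r/(r - 26/r) (H(r) = (2*r)/(r - 26/r) = 2*r/(r - 26/r))
-99055/j(H(1*7)) - 323740/(-357603) = -99055/(26*(2*(1*7)²/(-26 + (1*7)²))) - 323740/(-357603) = -99055/(26*(2*7²/(-26 + 7²))) - 323740*(-1/357603) = -99055/(26*(2*49/(-26 + 49))) + 323740/357603 = -99055/(26*(2*49/23)) + 323740/357603 = -99055/(26*(2*49*(1/23))) + 323740/357603 = -99055/(26*(98/23)) + 323740/357603 = -99055/2548/23 + 323740/357603 = -99055*23/2548 + 323740/357603 = -2278265/2548 + 323740/357603 = -813889509275/911172444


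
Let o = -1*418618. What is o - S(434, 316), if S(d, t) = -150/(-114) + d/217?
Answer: -7953805/19 ≈ -4.1862e+5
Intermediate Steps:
o = -418618
S(d, t) = 25/19 + d/217 (S(d, t) = -150*(-1/114) + d*(1/217) = 25/19 + d/217)
o - S(434, 316) = -418618 - (25/19 + (1/217)*434) = -418618 - (25/19 + 2) = -418618 - 1*63/19 = -418618 - 63/19 = -7953805/19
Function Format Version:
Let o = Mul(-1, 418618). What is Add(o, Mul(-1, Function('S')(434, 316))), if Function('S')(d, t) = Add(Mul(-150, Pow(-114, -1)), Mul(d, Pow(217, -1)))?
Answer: Rational(-7953805, 19) ≈ -4.1862e+5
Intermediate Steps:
o = -418618
Function('S')(d, t) = Add(Rational(25, 19), Mul(Rational(1, 217), d)) (Function('S')(d, t) = Add(Mul(-150, Rational(-1, 114)), Mul(d, Rational(1, 217))) = Add(Rational(25, 19), Mul(Rational(1, 217), d)))
Add(o, Mul(-1, Function('S')(434, 316))) = Add(-418618, Mul(-1, Add(Rational(25, 19), Mul(Rational(1, 217), 434)))) = Add(-418618, Mul(-1, Add(Rational(25, 19), 2))) = Add(-418618, Mul(-1, Rational(63, 19))) = Add(-418618, Rational(-63, 19)) = Rational(-7953805, 19)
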